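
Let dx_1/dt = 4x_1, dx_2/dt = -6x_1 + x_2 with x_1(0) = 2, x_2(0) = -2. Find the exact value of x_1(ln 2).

32

A = [[4,0],[-6,1]]; eigenvalues λ = 4, 1.
Eigenvectors: (-1,2) for λ=4, (0,1) for λ=1.
From the initial condition, c_1 = -2, c_2 = 2.
x_1(ln 2) = (-2)(2^4)(-1) + (2)(2^1)(0) = 32.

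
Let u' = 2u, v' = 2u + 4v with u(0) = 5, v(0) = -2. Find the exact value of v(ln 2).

A = [[2,0],[2,4]]; eigenvalues λ = 2, 4.
Eigenvectors: (-1,1) for λ=2, (0,-1) for λ=4.
From the initial condition, c_1 = -5, c_2 = -3.
v(ln 2) = (-5)(2^2)(1) + (-3)(2^4)(-1) = 28.

28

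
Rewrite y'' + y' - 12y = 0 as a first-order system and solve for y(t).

Let x_1 = y, x_2 = y'. Then x_1' = x_2 and x_2' = 12x_1 - x_2.
A = [[0,1],[12,-1]]; det(A-λI) = λ^2 + λ - 12.
Eigenvalues λ = 3, -4 with eigenvectors (1,3), (1,-4).

y(t) = c_1e^(3t) + c_2e^(-4t)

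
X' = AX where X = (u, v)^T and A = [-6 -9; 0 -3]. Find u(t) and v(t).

u(t) = -3C_1e^(-3t) + C_2e^(-6t), v(t) = C_1e^(-3t)

Coefficient matrix A = [[-6, -9], [0, -3]].
Characteristic polynomial det(A - λI) = λ^2 + 9λ + 18 = 0.
Eigenvalues λ = -3, -6.
For λ=-3: (A-λI) row 1 is [-3, -9], so an eigenvector is (-3, 1).
For λ=-6: (A-λI) row 1 is [0, -9], so an eigenvector is (1, 0).
General solution: C_1e^(-3t)(-3,1) + C_2e^(-6t)(1,0).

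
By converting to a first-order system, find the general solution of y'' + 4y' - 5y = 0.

Let x_1 = y, x_2 = y'. Then x_1' = x_2 and x_2' = 5x_1 - 4x_2.
A = [[0,1],[5,-4]]; det(A-λI) = λ^2 + 4λ - 5.
Eigenvalues λ = -5, 1 with eigenvectors (1,-5), (1,1).

y(t) = c_1e^(-5t) + c_2e^(t)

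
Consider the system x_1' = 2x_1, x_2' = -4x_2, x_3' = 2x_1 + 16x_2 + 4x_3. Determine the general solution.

x_1(t) = c_1e^(2t), x_2(t) = c_2e^(-4t), x_3(t) = -c_1e^(2t) - 2c_2e^(-4t) + c_3e^(4t)

Coefficient matrix A = [[2, 0, 0], [0, -4, 0], [2, 16, 4]].
det(A - λI) = 0 gives eigenvalues λ = 2, -4, 4.
For λ=2: eigenvector (1,0,-1).
For λ=-4: eigenvector (0,1,-2).
For λ=4: eigenvector (0,0,1).
General solution: c_1e^(2t)(1,0,-1) + c_2e^(-4t)(0,1,-2) + c_3e^(4t)(0,0,1).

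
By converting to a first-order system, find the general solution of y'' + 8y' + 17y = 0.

y(t) = K_1e^(-4t)cos(t) + K_2e^(-4t)sin(t)

Let x_1 = y, x_2 = y'. Then x_1' = x_2 and x_2' = -17x_1 - 8x_2.
A = [[0,1],[-17,-8]]; det(A-λI) = λ^2 + 8λ + 17.
Eigenvalues λ = -4 ± i.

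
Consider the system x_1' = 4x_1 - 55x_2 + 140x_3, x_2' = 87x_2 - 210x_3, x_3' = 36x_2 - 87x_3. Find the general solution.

Coefficient matrix A = [[4, -55, 140], [0, 87, -210], [0, 36, -87]].
det(A - λI) = 0 gives eigenvalues λ = -3, 3, 4.
For λ=-3: eigenvector (-5,7,3).
For λ=3: eigenvector (-5,5,2).
For λ=4: eigenvector (1,0,0).
General solution: K_1e^(-3t)(-5,7,3) + K_2e^(3t)(-5,5,2) + K_3e^(4t)(1,0,0).

x_1(t) = -5K_1e^(-3t) - 5K_2e^(3t) + K_3e^(4t), x_2(t) = 7K_1e^(-3t) + 5K_2e^(3t), x_3(t) = 3K_1e^(-3t) + 2K_2e^(3t)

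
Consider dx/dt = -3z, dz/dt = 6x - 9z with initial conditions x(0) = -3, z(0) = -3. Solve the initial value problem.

Coefficient matrix A = [[0, -3], [6, -9]].
Characteristic polynomial det(A - λI) = λ^2 + 9λ + 18 = 0.
Eigenvalues λ = -3, -6.
For λ=-3: (A-λI) row 1 is [3, -3], so an eigenvector is (1, 1).
For λ=-6: (A-λI) row 1 is [6, -3], so an eigenvector is (1, 2).
General solution: c_1e^(-3t)(1,1) + c_2e^(-6t)(1,2).
Applying x(0)=-3, z(0)=-3 gives c_1=-3, c_2=0.

x(t) = -3e^(-3t), z(t) = -3e^(-3t)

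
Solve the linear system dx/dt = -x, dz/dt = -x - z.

Coefficient matrix A = [[-1, 0], [-1, -1]].
Characteristic polynomial det(A - λI) = λ^2 + 2λ + 1 = 0.
Single eigenvalue λ = -1 with algebraic multiplicity 2.
Eigenvector v = (0,1); generalized eigenvector w with (A-λI)w=v is (-1,3).
General solution: e^(-t)[K_1·v + K_2·(t·v + w)].

x(t) = -K_2e^(-t), z(t) = K_1e^(-t) + K_2te^(-t) + 3K_2e^(-t)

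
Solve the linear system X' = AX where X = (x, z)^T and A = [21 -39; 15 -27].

x(t) = -2C_1e^(-3t)sin(3t) + 3C_1e^(-3t)cos(3t) + 3C_2e^(-3t)sin(3t) + 2C_2e^(-3t)cos(3t), z(t) = -C_1e^(-3t)sin(3t) + 2C_1e^(-3t)cos(3t) + 2C_2e^(-3t)sin(3t) + C_2e^(-3t)cos(3t)

Coefficient matrix A = [[21, -39], [15, -27]].
Characteristic polynomial det(A - λI) = λ^2 + 6λ + 18 = 0.
Eigenvalues λ = -3 ± 3i (complex conjugate pair).
For λ=-3+3i: an eigenvector is (3,2) - i(-2,-1) = (3 + 2i, 2 + i).
A real fundamental pair from Re and Im of e^((-3+3i)t)v: X_1 = e^(-3t)(cos(3t)·(3,2) + sin(3t)·(-2,-1)), X_2 = e^(-3t)(sin(3t)·(3,2) - cos(3t)·(-2,-1)).
General solution: C_1X_1 + C_2X_2.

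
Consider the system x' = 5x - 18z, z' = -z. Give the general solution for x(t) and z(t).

x(t) = 3c_1e^(-t) - c_2e^(5t), z(t) = c_1e^(-t)

Coefficient matrix A = [[5, -18], [0, -1]].
Characteristic polynomial det(A - λI) = λ^2 - 4λ - 5 = 0.
Eigenvalues λ = -1, 5.
For λ=-1: (A-λI) row 1 is [6, -18], so an eigenvector is (3, 1).
For λ=5: (A-λI) row 1 is [0, -18], so an eigenvector is (-1, 0).
General solution: c_1e^(-t)(3,1) + c_2e^(5t)(-1,0).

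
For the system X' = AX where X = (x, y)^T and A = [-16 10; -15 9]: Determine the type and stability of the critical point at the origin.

stable node

A = [[-16,10],[-15,9]]; det(A-λI) = λ^2 + 7λ + 6.
λ = -6, -1: both negative.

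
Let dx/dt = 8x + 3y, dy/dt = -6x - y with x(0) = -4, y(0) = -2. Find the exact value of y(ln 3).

2322

A = [[8,3],[-6,-1]]; eigenvalues λ = 5, 2.
Eigenvectors: (-1,1) for λ=5, (-1,2) for λ=2.
From the initial condition, c_1 = 10, c_2 = -6.
y(ln 3) = (10)(3^5)(1) + (-6)(3^2)(2) = 2322.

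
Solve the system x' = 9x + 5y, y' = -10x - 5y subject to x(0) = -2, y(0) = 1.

Coefficient matrix A = [[9, 5], [-10, -5]].
Characteristic polynomial det(A - λI) = λ^2 - 4λ + 5 = 0.
Eigenvalues λ = 2 ± i (complex conjugate pair).
For λ=2+i: an eigenvector is (-2,3) - i(1,-1) = (-2 - i, 3 + i).
A real fundamental pair from Re and Im of e^((2+i)t)v: X_1 = e^(2t)(cos(t)·(-2,3) + sin(t)·(1,-1)), X_2 = e^(2t)(sin(t)·(-2,3) - cos(t)·(1,-1)).
General solution: C_1X_1 + C_2X_2.
Applying x(0)=-2, y(0)=1 gives C_1=-1, C_2=4.

x(t) = -9e^(2t)sin(t) - 2e^(2t)cos(t), y(t) = 13e^(2t)sin(t) + e^(2t)cos(t)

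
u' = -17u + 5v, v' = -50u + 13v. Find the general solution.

Coefficient matrix A = [[-17, 5], [-50, 13]].
Characteristic polynomial det(A - λI) = λ^2 + 4λ + 29 = 0.
Eigenvalues λ = -2 ± 5i (complex conjugate pair).
For λ=-2+5i: an eigenvector is (0,-1) - i(-1,-3) = (0 + i, -1 + 3i).
A real fundamental pair from Re and Im of e^((-2+5i)t)v: X_1 = e^(-2t)(cos(5t)·(0,-1) + sin(5t)·(-1,-3)), X_2 = e^(-2t)(sin(5t)·(0,-1) - cos(5t)·(-1,-3)).
General solution: c_1X_1 + c_2X_2.

u(t) = -c_1e^(-2t)sin(5t) + c_2e^(-2t)cos(5t), v(t) = -3c_1e^(-2t)sin(5t) - c_1e^(-2t)cos(5t) - c_2e^(-2t)sin(5t) + 3c_2e^(-2t)cos(5t)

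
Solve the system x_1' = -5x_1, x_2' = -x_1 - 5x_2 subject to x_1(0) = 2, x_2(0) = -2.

x_1(t) = 2e^(-5t), x_2(t) = -2te^(-5t) - 2e^(-5t)

Coefficient matrix A = [[-5, 0], [-1, -5]].
Characteristic polynomial det(A - λI) = λ^2 + 10λ + 25 = 0.
Single eigenvalue λ = -5 with algebraic multiplicity 2.
Eigenvector v = (0,-1); generalized eigenvector w with (A-λI)w=v is (1,2).
General solution: e^(-5t)[C_1·v + C_2·(t·v + w)].
Applying x_1(0)=2, x_2(0)=-2 gives C_1=6, C_2=2.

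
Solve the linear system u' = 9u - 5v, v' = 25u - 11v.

Coefficient matrix A = [[9, -5], [25, -11]].
Characteristic polynomial det(A - λI) = λ^2 + 2λ + 26 = 0.
Eigenvalues λ = -1 ± 5i (complex conjugate pair).
For λ=-1+5i: an eigenvector is (0,-1) - i(1,2) = (0 - i, -1 - 2i).
A real fundamental pair from Re and Im of e^((-1+5i)t)v: X_1 = e^(-t)(cos(5t)·(0,-1) + sin(5t)·(1,2)), X_2 = e^(-t)(sin(5t)·(0,-1) - cos(5t)·(1,2)).
General solution: C_1X_1 + C_2X_2.

u(t) = C_1e^(-t)sin(5t) - C_2e^(-t)cos(5t), v(t) = 2C_1e^(-t)sin(5t) - C_1e^(-t)cos(5t) - C_2e^(-t)sin(5t) - 2C_2e^(-t)cos(5t)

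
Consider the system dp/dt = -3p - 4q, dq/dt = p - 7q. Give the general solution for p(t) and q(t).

p(t) = 2C_1e^(-5t) + 2C_2te^(-5t) + C_2e^(-5t), q(t) = C_1e^(-5t) + C_2te^(-5t)

Coefficient matrix A = [[-3, -4], [1, -7]].
Characteristic polynomial det(A - λI) = λ^2 + 10λ + 25 = 0.
Single eigenvalue λ = -5 with algebraic multiplicity 2.
Eigenvector v = (2,1); generalized eigenvector w with (A-λI)w=v is (1,0).
General solution: e^(-5t)[C_1·v + C_2·(t·v + w)].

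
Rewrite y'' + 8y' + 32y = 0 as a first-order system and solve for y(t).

Let x_1 = y, x_2 = y'. Then x_1' = x_2 and x_2' = -32x_1 - 8x_2.
A = [[0,1],[-32,-8]]; det(A-λI) = λ^2 + 8λ + 32.
Eigenvalues λ = -4 ± 4i.

y(t) = c_1e^(-4t)cos(4t) + c_2e^(-4t)sin(4t)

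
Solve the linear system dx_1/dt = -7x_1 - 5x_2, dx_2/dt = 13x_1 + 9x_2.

x_1(t) = -K_1e^(t)sin(t) + 2K_1e^(t)cos(t) + 2K_2e^(t)sin(t) + K_2e^(t)cos(t), x_2(t) = 2K_1e^(t)sin(t) - 3K_1e^(t)cos(t) - 3K_2e^(t)sin(t) - 2K_2e^(t)cos(t)

Coefficient matrix A = [[-7, -5], [13, 9]].
Characteristic polynomial det(A - λI) = λ^2 - 2λ + 2 = 0.
Eigenvalues λ = 1 ± i (complex conjugate pair).
For λ=1+i: an eigenvector is (2,-3) - i(-1,2) = (2 + i, -3 - 2i).
A real fundamental pair from Re and Im of e^((1+i)t)v: X_1 = e^(t)(cos(t)·(2,-3) + sin(t)·(-1,2)), X_2 = e^(t)(sin(t)·(2,-3) - cos(t)·(-1,2)).
General solution: K_1X_1 + K_2X_2.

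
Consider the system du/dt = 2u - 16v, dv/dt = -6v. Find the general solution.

Coefficient matrix A = [[2, -16], [0, -6]].
Characteristic polynomial det(A - λI) = λ^2 + 4λ - 12 = 0.
Eigenvalues λ = 2, -6.
For λ=2: (A-λI) row 1 is [0, -16], so an eigenvector is (1, 0).
For λ=-6: (A-λI) row 1 is [8, -16], so an eigenvector is (2, 1).
General solution: C_1e^(2t)(1,0) + C_2e^(-6t)(2,1).

u(t) = C_1e^(2t) + 2C_2e^(-6t), v(t) = C_2e^(-6t)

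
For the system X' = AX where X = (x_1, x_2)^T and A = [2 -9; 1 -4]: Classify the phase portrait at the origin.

A = [[2,-9],[1,-4]]; det(A-λI) = λ^2 + 2λ + 1.
repeated λ = -1 with a single eigenvector.

stable improper node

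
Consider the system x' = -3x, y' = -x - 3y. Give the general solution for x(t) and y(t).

x(t) = C_2e^(-3t), y(t) = -C_1e^(-3t) - C_2te^(-3t) + 2C_2e^(-3t)

Coefficient matrix A = [[-3, 0], [-1, -3]].
Characteristic polynomial det(A - λI) = λ^2 + 6λ + 9 = 0.
Single eigenvalue λ = -3 with algebraic multiplicity 2.
Eigenvector v = (0,-1); generalized eigenvector w with (A-λI)w=v is (1,2).
General solution: e^(-3t)[C_1·v + C_2·(t·v + w)].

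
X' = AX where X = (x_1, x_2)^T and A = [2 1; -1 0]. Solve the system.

Coefficient matrix A = [[2, 1], [-1, 0]].
Characteristic polynomial det(A - λI) = λ^2 - 2λ + 1 = 0.
Single eigenvalue λ = 1 with algebraic multiplicity 2.
Eigenvector v = (-1,1); generalized eigenvector w with (A-λI)w=v is (-3,2).
General solution: e^(t)[K_1·v + K_2·(t·v + w)].

x_1(t) = -K_1e^(t) - K_2te^(t) - 3K_2e^(t), x_2(t) = K_1e^(t) + K_2te^(t) + 2K_2e^(t)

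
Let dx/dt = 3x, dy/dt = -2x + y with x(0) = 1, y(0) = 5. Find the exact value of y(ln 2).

A = [[3,0],[-2,1]]; eigenvalues λ = 1, 3.
Eigenvectors: (0,1) for λ=1, (1,-1) for λ=3.
From the initial condition, c_1 = 6, c_2 = 1.
y(ln 2) = (6)(2^1)(1) + (1)(2^3)(-1) = 4.

4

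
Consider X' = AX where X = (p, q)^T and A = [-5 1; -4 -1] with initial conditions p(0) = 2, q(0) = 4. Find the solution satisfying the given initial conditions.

Coefficient matrix A = [[-5, 1], [-4, -1]].
Characteristic polynomial det(A - λI) = λ^2 + 6λ + 9 = 0.
Single eigenvalue λ = -3 with algebraic multiplicity 2.
Eigenvector v = (-1,-2); generalized eigenvector w with (A-λI)w=v is (1,1).
General solution: e^(-3t)[C_1·v + C_2·(t·v + w)].
Applying p(0)=2, q(0)=4 gives C_1=-2, C_2=0.

p(t) = 2e^(-3t), q(t) = 4e^(-3t)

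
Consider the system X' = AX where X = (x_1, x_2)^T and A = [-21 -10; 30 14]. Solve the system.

x_1(t) = K_1e^(-t) + 2K_2e^(-6t), x_2(t) = -2K_1e^(-t) - 3K_2e^(-6t)

Coefficient matrix A = [[-21, -10], [30, 14]].
Characteristic polynomial det(A - λI) = λ^2 + 7λ + 6 = 0.
Eigenvalues λ = -1, -6.
For λ=-1: (A-λI) row 1 is [-20, -10], so an eigenvector is (1, -2).
For λ=-6: (A-λI) row 1 is [-15, -10], so an eigenvector is (2, -3).
General solution: K_1e^(-t)(1,-2) + K_2e^(-6t)(2,-3).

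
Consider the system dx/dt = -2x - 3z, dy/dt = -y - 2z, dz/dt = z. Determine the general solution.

Coefficient matrix A = [[-2, 0, -3], [0, -1, -2], [0, 0, 1]].
det(A - λI) = 0 gives eigenvalues λ = -2, -1, 1.
For λ=-2: eigenvector (1,0,0).
For λ=-1: eigenvector (0,1,0).
For λ=1: eigenvector (-1,-1,1).
General solution: c_1e^(-2t)(1,0,0) + c_2e^(-t)(0,1,0) + c_3e^(t)(-1,-1,1).

x(t) = c_1e^(-2t) - c_3e^(t), y(t) = c_2e^(-t) - c_3e^(t), z(t) = c_3e^(t)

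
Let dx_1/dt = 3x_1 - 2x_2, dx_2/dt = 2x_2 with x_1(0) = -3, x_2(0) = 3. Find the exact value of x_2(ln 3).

A = [[3,-2],[0,2]]; eigenvalues λ = 3, 2.
Eigenvectors: (-1,0) for λ=3, (-2,-1) for λ=2.
From the initial condition, c_1 = 9, c_2 = -3.
x_2(ln 3) = (9)(3^3)(0) + (-3)(3^2)(-1) = 27.

27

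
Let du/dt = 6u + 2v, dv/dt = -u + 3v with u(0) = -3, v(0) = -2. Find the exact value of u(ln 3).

A = [[6,2],[-1,3]]; eigenvalues λ = 4, 5.
Eigenvectors: (1,-1) for λ=4, (2,-1) for λ=5.
From the initial condition, c_1 = 7, c_2 = -5.
u(ln 3) = (7)(3^4)(1) + (-5)(3^5)(2) = -1863.

-1863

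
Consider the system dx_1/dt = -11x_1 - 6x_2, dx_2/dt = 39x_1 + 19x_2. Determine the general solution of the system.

x_1(t) = -C_1e^(4t)sin(3t) - C_1e^(4t)cos(3t) - C_2e^(4t)sin(3t) + C_2e^(4t)cos(3t), x_2(t) = 2C_1e^(4t)sin(3t) + 3C_1e^(4t)cos(3t) + 3C_2e^(4t)sin(3t) - 2C_2e^(4t)cos(3t)

Coefficient matrix A = [[-11, -6], [39, 19]].
Characteristic polynomial det(A - λI) = λ^2 - 8λ + 25 = 0.
Eigenvalues λ = 4 ± 3i (complex conjugate pair).
For λ=4+3i: an eigenvector is (-1,3) - i(-1,2) = (-1 + i, 3 - 2i).
A real fundamental pair from Re and Im of e^((4+3i)t)v: X_1 = e^(4t)(cos(3t)·(-1,3) + sin(3t)·(-1,2)), X_2 = e^(4t)(sin(3t)·(-1,3) - cos(3t)·(-1,2)).
General solution: C_1X_1 + C_2X_2.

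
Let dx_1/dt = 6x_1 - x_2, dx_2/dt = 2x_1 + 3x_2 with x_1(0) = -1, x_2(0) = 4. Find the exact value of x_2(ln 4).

-3584

A = [[6,-1],[2,3]]; eigenvalues λ = 4, 5.
Eigenvectors: (-1,-2) for λ=4, (-1,-1) for λ=5.
From the initial condition, c_1 = -5, c_2 = 6.
x_2(ln 4) = (-5)(4^4)(-2) + (6)(4^5)(-1) = -3584.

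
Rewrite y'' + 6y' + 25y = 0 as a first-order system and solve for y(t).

Let x_1 = y, x_2 = y'. Then x_1' = x_2 and x_2' = -25x_1 - 6x_2.
A = [[0,1],[-25,-6]]; det(A-λI) = λ^2 + 6λ + 25.
Eigenvalues λ = -3 ± 4i.

y(t) = c_1e^(-3t)cos(4t) + c_2e^(-3t)sin(4t)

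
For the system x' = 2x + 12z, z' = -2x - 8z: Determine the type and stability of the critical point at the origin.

stable node

A = [[2,12],[-2,-8]]; det(A-λI) = λ^2 + 6λ + 8.
λ = -2, -4: both negative.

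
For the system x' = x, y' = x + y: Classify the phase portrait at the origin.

A = [[1,0],[1,1]]; det(A-λI) = λ^2 - 2λ + 1.
repeated λ = 1 with a single eigenvector.

unstable improper node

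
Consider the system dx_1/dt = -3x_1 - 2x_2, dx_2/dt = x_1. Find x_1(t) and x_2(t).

Coefficient matrix A = [[-3, -2], [1, 0]].
Characteristic polynomial det(A - λI) = λ^2 + 3λ + 2 = 0.
Eigenvalues λ = -1, -2.
For λ=-1: (A-λI) row 1 is [-2, -2], so an eigenvector is (-1, 1).
For λ=-2: (A-λI) row 1 is [-1, -2], so an eigenvector is (-2, 1).
General solution: C_1e^(-t)(-1,1) + C_2e^(-2t)(-2,1).

x_1(t) = -C_1e^(-t) - 2C_2e^(-2t), x_2(t) = C_1e^(-t) + C_2e^(-2t)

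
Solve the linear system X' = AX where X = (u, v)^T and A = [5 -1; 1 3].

Coefficient matrix A = [[5, -1], [1, 3]].
Characteristic polynomial det(A - λI) = λ^2 - 8λ + 16 = 0.
Single eigenvalue λ = 4 with algebraic multiplicity 2.
Eigenvector v = (-1,-1); generalized eigenvector w with (A-λI)w=v is (2,3).
General solution: e^(4t)[K_1·v + K_2·(t·v + w)].

u(t) = -K_1e^(4t) - K_2te^(4t) + 2K_2e^(4t), v(t) = -K_1e^(4t) - K_2te^(4t) + 3K_2e^(4t)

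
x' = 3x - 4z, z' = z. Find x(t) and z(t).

x(t) = -K_1e^(3t) - 2K_2e^(t), z(t) = -K_2e^(t)

Coefficient matrix A = [[3, -4], [0, 1]].
Characteristic polynomial det(A - λI) = λ^2 - 4λ + 3 = 0.
Eigenvalues λ = 3, 1.
For λ=3: (A-λI) row 1 is [0, -4], so an eigenvector is (-1, 0).
For λ=1: (A-λI) row 1 is [2, -4], so an eigenvector is (-2, -1).
General solution: K_1e^(3t)(-1,0) + K_2e^(t)(-2,-1).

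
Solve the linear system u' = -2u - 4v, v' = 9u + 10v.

Coefficient matrix A = [[-2, -4], [9, 10]].
Characteristic polynomial det(A - λI) = λ^2 - 8λ + 16 = 0.
Single eigenvalue λ = 4 with algebraic multiplicity 2.
Eigenvector v = (-2,3); generalized eigenvector w with (A-λI)w=v is (-1,2).
General solution: e^(4t)[K_1·v + K_2·(t·v + w)].

u(t) = -2K_1e^(4t) - 2K_2te^(4t) - K_2e^(4t), v(t) = 3K_1e^(4t) + 3K_2te^(4t) + 2K_2e^(4t)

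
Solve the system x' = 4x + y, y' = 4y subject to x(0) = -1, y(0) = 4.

x(t) = 4te^(4t) - e^(4t), y(t) = 4e^(4t)

Coefficient matrix A = [[4, 1], [0, 4]].
Characteristic polynomial det(A - λI) = λ^2 - 8λ + 16 = 0.
Single eigenvalue λ = 4 with algebraic multiplicity 2.
Eigenvector v = (1,0); generalized eigenvector w with (A-λI)w=v is (2,1).
General solution: e^(4t)[K_1·v + K_2·(t·v + w)].
Applying x(0)=-1, y(0)=4 gives K_1=-9, K_2=4.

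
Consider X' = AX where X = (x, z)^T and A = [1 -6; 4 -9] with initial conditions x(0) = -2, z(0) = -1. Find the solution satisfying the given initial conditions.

Coefficient matrix A = [[1, -6], [4, -9]].
Characteristic polynomial det(A - λI) = λ^2 + 8λ + 15 = 0.
Eigenvalues λ = -3, -5.
For λ=-3: (A-λI) row 1 is [4, -6], so an eigenvector is (-3, -2).
For λ=-5: (A-λI) row 1 is [6, -6], so an eigenvector is (-1, -1).
General solution: c_1e^(-3t)(-3,-2) + c_2e^(-5t)(-1,-1).
Applying x(0)=-2, z(0)=-1 gives c_1=1, c_2=-1.

x(t) = -3e^(-3t) + e^(-5t), z(t) = -2e^(-3t) + e^(-5t)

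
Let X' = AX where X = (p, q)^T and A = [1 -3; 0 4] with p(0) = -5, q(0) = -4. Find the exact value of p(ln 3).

A = [[1,-3],[0,4]]; eigenvalues λ = 1, 4.
Eigenvectors: (-1,0) for λ=1, (1,-1) for λ=4.
From the initial condition, c_1 = 9, c_2 = 4.
p(ln 3) = (9)(3^1)(-1) + (4)(3^4)(1) = 297.

297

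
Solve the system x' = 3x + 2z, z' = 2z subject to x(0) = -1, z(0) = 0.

Coefficient matrix A = [[3, 2], [0, 2]].
Characteristic polynomial det(A - λI) = λ^2 - 5λ + 6 = 0.
Eigenvalues λ = 2, 3.
For λ=2: (A-λI) row 1 is [1, 2], so an eigenvector is (-2, 1).
For λ=3: (A-λI) row 1 is [0, 2], so an eigenvector is (1, 0).
General solution: c_1e^(2t)(-2,1) + c_2e^(3t)(1,0).
Applying x(0)=-1, z(0)=0 gives c_1=0, c_2=-1.

x(t) = -e^(3t), z(t) = 0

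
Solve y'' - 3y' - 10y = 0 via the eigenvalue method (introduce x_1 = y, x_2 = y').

y(t) = C_1e^(-2t) + C_2e^(5t)

Let x_1 = y, x_2 = y'. Then x_1' = x_2 and x_2' = 10x_1 + 3x_2.
A = [[0,1],[10,3]]; det(A-λI) = λ^2 - 3λ - 10.
Eigenvalues λ = -2, 5 with eigenvectors (1,-2), (1,5).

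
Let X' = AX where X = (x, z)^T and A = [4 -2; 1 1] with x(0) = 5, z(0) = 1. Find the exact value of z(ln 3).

A = [[4,-2],[1,1]]; eigenvalues λ = 2, 3.
Eigenvectors: (-1,-1) for λ=2, (-2,-1) for λ=3.
From the initial condition, c_1 = 3, c_2 = -4.
z(ln 3) = (3)(3^2)(-1) + (-4)(3^3)(-1) = 81.

81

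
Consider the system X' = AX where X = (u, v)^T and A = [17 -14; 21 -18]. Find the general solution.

Coefficient matrix A = [[17, -14], [21, -18]].
Characteristic polynomial det(A - λI) = λ^2 + λ - 12 = 0.
Eigenvalues λ = 3, -4.
For λ=3: (A-λI) row 1 is [14, -14], so an eigenvector is (-1, -1).
For λ=-4: (A-λI) row 1 is [21, -14], so an eigenvector is (2, 3).
General solution: c_1e^(3t)(-1,-1) + c_2e^(-4t)(2,3).

u(t) = -c_1e^(3t) + 2c_2e^(-4t), v(t) = -c_1e^(3t) + 3c_2e^(-4t)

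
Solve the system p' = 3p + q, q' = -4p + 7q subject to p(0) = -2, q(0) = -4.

Coefficient matrix A = [[3, 1], [-4, 7]].
Characteristic polynomial det(A - λI) = λ^2 - 10λ + 25 = 0.
Single eigenvalue λ = 5 with algebraic multiplicity 2.
Eigenvector v = (1,2); generalized eigenvector w with (A-λI)w=v is (0,1).
General solution: e^(5t)[c_1·v + c_2·(t·v + w)].
Applying p(0)=-2, q(0)=-4 gives c_1=-2, c_2=0.

p(t) = -2e^(5t), q(t) = -4e^(5t)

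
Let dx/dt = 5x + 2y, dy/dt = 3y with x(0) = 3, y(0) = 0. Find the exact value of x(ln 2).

A = [[5,2],[0,3]]; eigenvalues λ = 3, 5.
Eigenvectors: (-1,1) for λ=3, (-1,0) for λ=5.
From the initial condition, c_1 = 0, c_2 = -3.
x(ln 2) = (0)(2^3)(-1) + (-3)(2^5)(-1) = 96.

96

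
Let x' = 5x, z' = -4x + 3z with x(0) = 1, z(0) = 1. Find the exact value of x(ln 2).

A = [[5,0],[-4,3]]; eigenvalues λ = 3, 5.
Eigenvectors: (0,-1) for λ=3, (-1,2) for λ=5.
From the initial condition, c_1 = -3, c_2 = -1.
x(ln 2) = (-3)(2^3)(0) + (-1)(2^5)(-1) = 32.

32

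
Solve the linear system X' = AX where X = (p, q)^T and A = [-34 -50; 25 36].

p(t) = K_1e^(t)sin(5t) - 3K_1e^(t)cos(5t) - 3K_2e^(t)sin(5t) - K_2e^(t)cos(5t), q(t) = -K_1e^(t)sin(5t) + 2K_1e^(t)cos(5t) + 2K_2e^(t)sin(5t) + K_2e^(t)cos(5t)

Coefficient matrix A = [[-34, -50], [25, 36]].
Characteristic polynomial det(A - λI) = λ^2 - 2λ + 26 = 0.
Eigenvalues λ = 1 ± 5i (complex conjugate pair).
For λ=1+5i: an eigenvector is (-3,2) - i(1,-1) = (-3 - i, 2 + i).
A real fundamental pair from Re and Im of e^((1+5i)t)v: X_1 = e^(t)(cos(5t)·(-3,2) + sin(5t)·(1,-1)), X_2 = e^(t)(sin(5t)·(-3,2) - cos(5t)·(1,-1)).
General solution: K_1X_1 + K_2X_2.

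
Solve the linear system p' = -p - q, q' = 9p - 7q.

Coefficient matrix A = [[-1, -1], [9, -7]].
Characteristic polynomial det(A - λI) = λ^2 + 8λ + 16 = 0.
Single eigenvalue λ = -4 with algebraic multiplicity 2.
Eigenvector v = (-1,-3); generalized eigenvector w with (A-λI)w=v is (0,1).
General solution: e^(-4t)[K_1·v + K_2·(t·v + w)].

p(t) = -K_1e^(-4t) - K_2te^(-4t), q(t) = -3K_1e^(-4t) - 3K_2te^(-4t) + K_2e^(-4t)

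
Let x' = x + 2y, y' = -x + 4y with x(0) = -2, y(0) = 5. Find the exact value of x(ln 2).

A = [[1,2],[-1,4]]; eigenvalues λ = 3, 2.
Eigenvectors: (1,1) for λ=3, (-2,-1) for λ=2.
From the initial condition, c_1 = 12, c_2 = 7.
x(ln 2) = (12)(2^3)(1) + (7)(2^2)(-2) = 40.

40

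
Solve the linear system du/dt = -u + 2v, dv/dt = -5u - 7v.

u(t) = C_1e^(-4t)sin(t) - C_1e^(-4t)cos(t) - C_2e^(-4t)sin(t) - C_2e^(-4t)cos(t), v(t) = -C_1e^(-4t)sin(t) + 2C_1e^(-4t)cos(t) + 2C_2e^(-4t)sin(t) + C_2e^(-4t)cos(t)

Coefficient matrix A = [[-1, 2], [-5, -7]].
Characteristic polynomial det(A - λI) = λ^2 + 8λ + 17 = 0.
Eigenvalues λ = -4 ± i (complex conjugate pair).
For λ=-4+i: an eigenvector is (-1,2) - i(1,-1) = (-1 - i, 2 + i).
A real fundamental pair from Re and Im of e^((-4+i)t)v: X_1 = e^(-4t)(cos(t)·(-1,2) + sin(t)·(1,-1)), X_2 = e^(-4t)(sin(t)·(-1,2) - cos(t)·(1,-1)).
General solution: C_1X_1 + C_2X_2.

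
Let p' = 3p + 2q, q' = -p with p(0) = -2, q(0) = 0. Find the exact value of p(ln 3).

A = [[3,2],[-1,0]]; eigenvalues λ = 1, 2.
Eigenvectors: (-1,1) for λ=1, (-2,1) for λ=2.
From the initial condition, c_1 = -2, c_2 = 2.
p(ln 3) = (-2)(3^1)(-1) + (2)(3^2)(-2) = -30.

-30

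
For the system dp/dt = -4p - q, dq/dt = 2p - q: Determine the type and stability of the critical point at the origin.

A = [[-4,-1],[2,-1]]; det(A-λI) = λ^2 + 5λ + 6.
λ = -3, -2: both negative.

stable node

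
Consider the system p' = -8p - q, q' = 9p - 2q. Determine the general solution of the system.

p(t) = -K_1e^(-5t) - K_2te^(-5t), q(t) = 3K_1e^(-5t) + 3K_2te^(-5t) + K_2e^(-5t)

Coefficient matrix A = [[-8, -1], [9, -2]].
Characteristic polynomial det(A - λI) = λ^2 + 10λ + 25 = 0.
Single eigenvalue λ = -5 with algebraic multiplicity 2.
Eigenvector v = (-1,3); generalized eigenvector w with (A-λI)w=v is (0,1).
General solution: e^(-5t)[K_1·v + K_2·(t·v + w)].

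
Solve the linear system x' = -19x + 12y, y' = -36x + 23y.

Coefficient matrix A = [[-19, 12], [-36, 23]].
Characteristic polynomial det(A - λI) = λ^2 - 4λ - 5 = 0.
Eigenvalues λ = -1, 5.
For λ=-1: (A-λI) row 1 is [-18, 12], so an eigenvector is (-2, -3).
For λ=5: (A-λI) row 1 is [-24, 12], so an eigenvector is (-1, -2).
General solution: K_1e^(-t)(-2,-3) + K_2e^(5t)(-1,-2).

x(t) = -2K_1e^(-t) - K_2e^(5t), y(t) = -3K_1e^(-t) - 2K_2e^(5t)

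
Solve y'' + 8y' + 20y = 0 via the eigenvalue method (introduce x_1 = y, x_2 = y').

Let x_1 = y, x_2 = y'. Then x_1' = x_2 and x_2' = -20x_1 - 8x_2.
A = [[0,1],[-20,-8]]; det(A-λI) = λ^2 + 8λ + 20.
Eigenvalues λ = -4 ± 2i.

y(t) = K_1e^(-4t)cos(2t) + K_2e^(-4t)sin(2t)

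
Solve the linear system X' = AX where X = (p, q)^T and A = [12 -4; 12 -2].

p(t) = -2c_1e^(6t) - c_2e^(4t), q(t) = -3c_1e^(6t) - 2c_2e^(4t)

Coefficient matrix A = [[12, -4], [12, -2]].
Characteristic polynomial det(A - λI) = λ^2 - 10λ + 24 = 0.
Eigenvalues λ = 6, 4.
For λ=6: (A-λI) row 1 is [6, -4], so an eigenvector is (-2, -3).
For λ=4: (A-λI) row 1 is [8, -4], so an eigenvector is (-1, -2).
General solution: c_1e^(6t)(-2,-3) + c_2e^(4t)(-1,-2).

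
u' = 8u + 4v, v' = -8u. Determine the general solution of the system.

Coefficient matrix A = [[8, 4], [-8, 0]].
Characteristic polynomial det(A - λI) = λ^2 - 8λ + 32 = 0.
Eigenvalues λ = 4 ± 4i (complex conjugate pair).
For λ=4+4i: an eigenvector is (0,-1) - i(-1,1) = (0 + i, -1 - i).
A real fundamental pair from Re and Im of e^((4+4i)t)v: X_1 = e^(4t)(cos(4t)·(0,-1) + sin(4t)·(-1,1)), X_2 = e^(4t)(sin(4t)·(0,-1) - cos(4t)·(-1,1)).
General solution: c_1X_1 + c_2X_2.

u(t) = -c_1e^(4t)sin(4t) + c_2e^(4t)cos(4t), v(t) = c_1e^(4t)sin(4t) - c_1e^(4t)cos(4t) - c_2e^(4t)sin(4t) - c_2e^(4t)cos(4t)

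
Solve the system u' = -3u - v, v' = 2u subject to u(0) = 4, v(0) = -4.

Coefficient matrix A = [[-3, -1], [2, 0]].
Characteristic polynomial det(A - λI) = λ^2 + 3λ + 2 = 0.
Eigenvalues λ = -1, -2.
For λ=-1: (A-λI) row 1 is [-2, -1], so an eigenvector is (-1, 2).
For λ=-2: (A-λI) row 1 is [-1, -1], so an eigenvector is (-1, 1).
General solution: C_1e^(-t)(-1,2) + C_2e^(-2t)(-1,1).
Applying u(0)=4, v(0)=-4 gives C_1=0, C_2=-4.

u(t) = 4e^(-2t), v(t) = -4e^(-2t)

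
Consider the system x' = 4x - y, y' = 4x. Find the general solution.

Coefficient matrix A = [[4, -1], [4, 0]].
Characteristic polynomial det(A - λI) = λ^2 - 4λ + 4 = 0.
Single eigenvalue λ = 2 with algebraic multiplicity 2.
Eigenvector v = (-1,-2); generalized eigenvector w with (A-λI)w=v is (-2,-3).
General solution: e^(2t)[K_1·v + K_2·(t·v + w)].

x(t) = -K_1e^(2t) - K_2te^(2t) - 2K_2e^(2t), y(t) = -2K_1e^(2t) - 2K_2te^(2t) - 3K_2e^(2t)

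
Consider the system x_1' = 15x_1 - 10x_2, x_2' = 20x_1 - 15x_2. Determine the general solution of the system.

x_1(t) = C_1e^(-5t) - C_2e^(5t), x_2(t) = 2C_1e^(-5t) - C_2e^(5t)

Coefficient matrix A = [[15, -10], [20, -15]].
Characteristic polynomial det(A - λI) = λ^2 - 25 = 0.
Eigenvalues λ = -5, 5.
For λ=-5: (A-λI) row 1 is [20, -10], so an eigenvector is (1, 2).
For λ=5: (A-λI) row 1 is [10, -10], so an eigenvector is (-1, -1).
General solution: C_1e^(-5t)(1,2) + C_2e^(5t)(-1,-1).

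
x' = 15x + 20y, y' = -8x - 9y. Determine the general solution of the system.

Coefficient matrix A = [[15, 20], [-8, -9]].
Characteristic polynomial det(A - λI) = λ^2 - 6λ + 25 = 0.
Eigenvalues λ = 3 ± 4i (complex conjugate pair).
For λ=3+4i: an eigenvector is (1,-1) - i(-2,1) = (1 + 2i, -1 - i).
A real fundamental pair from Re and Im of e^((3+4i)t)v: X_1 = e^(3t)(cos(4t)·(1,-1) + sin(4t)·(-2,1)), X_2 = e^(3t)(sin(4t)·(1,-1) - cos(4t)·(-2,1)).
General solution: K_1X_1 + K_2X_2.

x(t) = -2K_1e^(3t)sin(4t) + K_1e^(3t)cos(4t) + K_2e^(3t)sin(4t) + 2K_2e^(3t)cos(4t), y(t) = K_1e^(3t)sin(4t) - K_1e^(3t)cos(4t) - K_2e^(3t)sin(4t) - K_2e^(3t)cos(4t)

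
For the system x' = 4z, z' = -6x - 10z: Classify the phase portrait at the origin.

A = [[0,4],[-6,-10]]; det(A-λI) = λ^2 + 10λ + 24.
λ = -6, -4: both negative.

stable node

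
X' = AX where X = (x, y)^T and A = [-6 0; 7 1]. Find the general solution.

Coefficient matrix A = [[-6, 0], [7, 1]].
Characteristic polynomial det(A - λI) = λ^2 + 5λ - 6 = 0.
Eigenvalues λ = 1, -6.
For λ=1: (A-λI) row 1 is [-7, 0], so an eigenvector is (0, -1).
For λ=-6: (A-λI) row 2 is [7, 7], so an eigenvector is (-1, 1).
General solution: C_1e^(t)(0,-1) + C_2e^(-6t)(-1,1).

x(t) = -C_2e^(-6t), y(t) = -C_1e^(t) + C_2e^(-6t)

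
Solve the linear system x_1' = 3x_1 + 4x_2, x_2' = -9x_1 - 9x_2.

x_1(t) = 2C_1e^(-3t) + 2C_2te^(-3t) + C_2e^(-3t), x_2(t) = -3C_1e^(-3t) - 3C_2te^(-3t) - C_2e^(-3t)

Coefficient matrix A = [[3, 4], [-9, -9]].
Characteristic polynomial det(A - λI) = λ^2 + 6λ + 9 = 0.
Single eigenvalue λ = -3 with algebraic multiplicity 2.
Eigenvector v = (2,-3); generalized eigenvector w with (A-λI)w=v is (1,-1).
General solution: e^(-3t)[C_1·v + C_2·(t·v + w)].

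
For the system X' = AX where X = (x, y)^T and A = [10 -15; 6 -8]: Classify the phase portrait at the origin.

unstable spiral

A = [[10,-15],[6,-8]]; det(A-λI) = λ^2 - 2λ + 10.
λ = 1 ± 3i: positive real part.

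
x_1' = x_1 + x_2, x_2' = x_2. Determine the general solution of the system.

Coefficient matrix A = [[1, 1], [0, 1]].
Characteristic polynomial det(A - λI) = λ^2 - 2λ + 1 = 0.
Single eigenvalue λ = 1 with algebraic multiplicity 2.
Eigenvector v = (1,0); generalized eigenvector w with (A-λI)w=v is (-2,1).
General solution: e^(t)[c_1·v + c_2·(t·v + w)].

x_1(t) = c_1e^(t) + c_2te^(t) - 2c_2e^(t), x_2(t) = c_2e^(t)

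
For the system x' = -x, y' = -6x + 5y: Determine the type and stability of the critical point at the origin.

saddle

A = [[-1,0],[-6,5]]; det(A-λI) = λ^2 - 4λ - 5.
λ = 5, -1: opposite signs.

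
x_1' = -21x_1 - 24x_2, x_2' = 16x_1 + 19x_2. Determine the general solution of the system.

x_1(t) = C_1e^(3t) - 3C_2e^(-5t), x_2(t) = -C_1e^(3t) + 2C_2e^(-5t)

Coefficient matrix A = [[-21, -24], [16, 19]].
Characteristic polynomial det(A - λI) = λ^2 + 2λ - 15 = 0.
Eigenvalues λ = 3, -5.
For λ=3: (A-λI) row 1 is [-24, -24], so an eigenvector is (1, -1).
For λ=-5: (A-λI) row 1 is [-16, -24], so an eigenvector is (-3, 2).
General solution: C_1e^(3t)(1,-1) + C_2e^(-5t)(-3,2).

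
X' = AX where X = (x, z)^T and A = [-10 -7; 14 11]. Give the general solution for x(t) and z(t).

Coefficient matrix A = [[-10, -7], [14, 11]].
Characteristic polynomial det(A - λI) = λ^2 - λ - 12 = 0.
Eigenvalues λ = 4, -3.
For λ=4: (A-λI) row 1 is [-14, -7], so an eigenvector is (-1, 2).
For λ=-3: (A-λI) row 1 is [-7, -7], so an eigenvector is (1, -1).
General solution: c_1e^(4t)(-1,2) + c_2e^(-3t)(1,-1).

x(t) = -c_1e^(4t) + c_2e^(-3t), z(t) = 2c_1e^(4t) - c_2e^(-3t)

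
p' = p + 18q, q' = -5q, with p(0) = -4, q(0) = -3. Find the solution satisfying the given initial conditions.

Coefficient matrix A = [[1, 18], [0, -5]].
Characteristic polynomial det(A - λI) = λ^2 + 4λ - 5 = 0.
Eigenvalues λ = -5, 1.
For λ=-5: (A-λI) row 1 is [6, 18], so an eigenvector is (3, -1).
For λ=1: (A-λI) row 1 is [0, 18], so an eigenvector is (-1, 0).
General solution: C_1e^(-5t)(3,-1) + C_2e^(t)(-1,0).
Applying p(0)=-4, q(0)=-3 gives C_1=3, C_2=13.

p(t) = -13e^(t) + 9e^(-5t), q(t) = -3e^(-5t)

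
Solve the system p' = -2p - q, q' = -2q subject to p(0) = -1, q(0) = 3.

p(t) = -3te^(-2t) - e^(-2t), q(t) = 3e^(-2t)

Coefficient matrix A = [[-2, -1], [0, -2]].
Characteristic polynomial det(A - λI) = λ^2 + 4λ + 4 = 0.
Single eigenvalue λ = -2 with algebraic multiplicity 2.
Eigenvector v = (1,0); generalized eigenvector w with (A-λI)w=v is (2,-1).
General solution: e^(-2t)[C_1·v + C_2·(t·v + w)].
Applying p(0)=-1, q(0)=3 gives C_1=5, C_2=-3.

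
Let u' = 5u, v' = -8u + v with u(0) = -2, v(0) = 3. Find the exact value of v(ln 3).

A = [[5,0],[-8,1]]; eigenvalues λ = 1, 5.
Eigenvectors: (0,1) for λ=1, (-1,2) for λ=5.
From the initial condition, c_1 = -1, c_2 = 2.
v(ln 3) = (-1)(3^1)(1) + (2)(3^5)(2) = 969.

969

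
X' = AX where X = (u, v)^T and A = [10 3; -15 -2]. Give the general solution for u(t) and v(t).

u(t) = -K_1e^(4t)sin(3t) + K_2e^(4t)cos(3t), v(t) = 2K_1e^(4t)sin(3t) - K_1e^(4t)cos(3t) - K_2e^(4t)sin(3t) - 2K_2e^(4t)cos(3t)

Coefficient matrix A = [[10, 3], [-15, -2]].
Characteristic polynomial det(A - λI) = λ^2 - 8λ + 25 = 0.
Eigenvalues λ = 4 ± 3i (complex conjugate pair).
For λ=4+3i: an eigenvector is (0,-1) - i(-1,2) = (0 + i, -1 - 2i).
A real fundamental pair from Re and Im of e^((4+3i)t)v: X_1 = e^(4t)(cos(3t)·(0,-1) + sin(3t)·(-1,2)), X_2 = e^(4t)(sin(3t)·(0,-1) - cos(3t)·(-1,2)).
General solution: K_1X_1 + K_2X_2.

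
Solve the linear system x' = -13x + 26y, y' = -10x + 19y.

x(t) = 3c_1e^(3t)sin(2t) - 2c_1e^(3t)cos(2t) - 2c_2e^(3t)sin(2t) - 3c_2e^(3t)cos(2t), y(t) = 2c_1e^(3t)sin(2t) - c_1e^(3t)cos(2t) - c_2e^(3t)sin(2t) - 2c_2e^(3t)cos(2t)

Coefficient matrix A = [[-13, 26], [-10, 19]].
Characteristic polynomial det(A - λI) = λ^2 - 6λ + 13 = 0.
Eigenvalues λ = 3 ± 2i (complex conjugate pair).
For λ=3+2i: an eigenvector is (-2,-1) - i(3,2) = (-2 - 3i, -1 - 2i).
A real fundamental pair from Re and Im of e^((3+2i)t)v: X_1 = e^(3t)(cos(2t)·(-2,-1) + sin(2t)·(3,2)), X_2 = e^(3t)(sin(2t)·(-2,-1) - cos(2t)·(3,2)).
General solution: c_1X_1 + c_2X_2.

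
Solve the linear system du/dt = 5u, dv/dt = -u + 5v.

u(t) = K_2e^(5t), v(t) = -K_1e^(5t) - K_2te^(5t) + 2K_2e^(5t)

Coefficient matrix A = [[5, 0], [-1, 5]].
Characteristic polynomial det(A - λI) = λ^2 - 10λ + 25 = 0.
Single eigenvalue λ = 5 with algebraic multiplicity 2.
Eigenvector v = (0,-1); generalized eigenvector w with (A-λI)w=v is (1,2).
General solution: e^(5t)[K_1·v + K_2·(t·v + w)].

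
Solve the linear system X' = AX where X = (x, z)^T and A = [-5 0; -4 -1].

Coefficient matrix A = [[-5, 0], [-4, -1]].
Characteristic polynomial det(A - λI) = λ^2 + 6λ + 5 = 0.
Eigenvalues λ = -5, -1.
For λ=-5: (A-λI) row 2 is [-4, 4], so an eigenvector is (1, 1).
For λ=-1: (A-λI) row 1 is [-4, 0], so an eigenvector is (0, -1).
General solution: K_1e^(-5t)(1,1) + K_2e^(-t)(0,-1).

x(t) = K_1e^(-5t), z(t) = K_1e^(-5t) - K_2e^(-t)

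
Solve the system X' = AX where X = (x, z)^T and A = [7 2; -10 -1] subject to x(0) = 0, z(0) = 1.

x(t) = e^(3t)sin(2t), z(t) = -2e^(3t)sin(2t) + e^(3t)cos(2t)

Coefficient matrix A = [[7, 2], [-10, -1]].
Characteristic polynomial det(A - λI) = λ^2 - 6λ + 13 = 0.
Eigenvalues λ = 3 ± 2i (complex conjugate pair).
For λ=3+2i: an eigenvector is (1,-2) - i(0,-1) = (1, -2 + i).
A real fundamental pair from Re and Im of e^((3+2i)t)v: X_1 = e^(3t)(cos(2t)·(1,-2) + sin(2t)·(0,-1)), X_2 = e^(3t)(sin(2t)·(1,-2) - cos(2t)·(0,-1)).
General solution: K_1X_1 + K_2X_2.
Applying x(0)=0, z(0)=1 gives K_1=0, K_2=1.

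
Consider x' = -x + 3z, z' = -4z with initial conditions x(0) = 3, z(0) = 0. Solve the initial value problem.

x(t) = 3e^(-t), z(t) = 0

Coefficient matrix A = [[-1, 3], [0, -4]].
Characteristic polynomial det(A - λI) = λ^2 + 5λ + 4 = 0.
Eigenvalues λ = -1, -4.
For λ=-1: (A-λI) row 1 is [0, 3], so an eigenvector is (1, 0).
For λ=-4: (A-λI) row 1 is [3, 3], so an eigenvector is (1, -1).
General solution: C_1e^(-t)(1,0) + C_2e^(-4t)(1,-1).
Applying x(0)=3, z(0)=0 gives C_1=3, C_2=0.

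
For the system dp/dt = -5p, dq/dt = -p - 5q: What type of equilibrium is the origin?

stable improper node

A = [[-5,0],[-1,-5]]; det(A-λI) = λ^2 + 10λ + 25.
repeated λ = -5 with a single eigenvector.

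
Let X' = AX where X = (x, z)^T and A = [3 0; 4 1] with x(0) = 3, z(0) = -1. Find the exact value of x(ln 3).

A = [[3,0],[4,1]]; eigenvalues λ = 3, 1.
Eigenvectors: (-1,-2) for λ=3, (0,-1) for λ=1.
From the initial condition, c_1 = -3, c_2 = 7.
x(ln 3) = (-3)(3^3)(-1) + (7)(3^1)(0) = 81.

81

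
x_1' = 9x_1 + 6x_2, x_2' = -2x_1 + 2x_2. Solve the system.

x_1(t) = 3C_1e^(5t) - 2C_2e^(6t), x_2(t) = -2C_1e^(5t) + C_2e^(6t)

Coefficient matrix A = [[9, 6], [-2, 2]].
Characteristic polynomial det(A - λI) = λ^2 - 11λ + 30 = 0.
Eigenvalues λ = 5, 6.
For λ=5: (A-λI) row 1 is [4, 6], so an eigenvector is (3, -2).
For λ=6: (A-λI) row 1 is [3, 6], so an eigenvector is (-2, 1).
General solution: C_1e^(5t)(3,-2) + C_2e^(6t)(-2,1).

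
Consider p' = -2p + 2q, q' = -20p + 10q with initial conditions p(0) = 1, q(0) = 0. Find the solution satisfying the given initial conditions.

Coefficient matrix A = [[-2, 2], [-20, 10]].
Characteristic polynomial det(A - λI) = λ^2 - 8λ + 20 = 0.
Eigenvalues λ = 4 ± 2i (complex conjugate pair).
For λ=4+2i: an eigenvector is (0,-1) - i(-1,-3) = (0 + i, -1 + 3i).
A real fundamental pair from Re and Im of e^((4+2i)t)v: X_1 = e^(4t)(cos(2t)·(0,-1) + sin(2t)·(-1,-3)), X_2 = e^(4t)(sin(2t)·(0,-1) - cos(2t)·(-1,-3)).
General solution: C_1X_1 + C_2X_2.
Applying p(0)=1, q(0)=0 gives C_1=3, C_2=1.

p(t) = -3e^(4t)sin(2t) + e^(4t)cos(2t), q(t) = -10e^(4t)sin(2t)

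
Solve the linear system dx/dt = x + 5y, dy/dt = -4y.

x(t) = K_1e^(-4t) + K_2e^(t), y(t) = -K_1e^(-4t)

Coefficient matrix A = [[1, 5], [0, -4]].
Characteristic polynomial det(A - λI) = λ^2 + 3λ - 4 = 0.
Eigenvalues λ = -4, 1.
For λ=-4: (A-λI) row 1 is [5, 5], so an eigenvector is (1, -1).
For λ=1: (A-λI) row 1 is [0, 5], so an eigenvector is (1, 0).
General solution: K_1e^(-4t)(1,-1) + K_2e^(t)(1,0).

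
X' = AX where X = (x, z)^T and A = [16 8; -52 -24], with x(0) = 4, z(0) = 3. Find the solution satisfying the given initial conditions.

x(t) = 26e^(-4t)sin(4t) + 4e^(-4t)cos(4t), z(t) = -67e^(-4t)sin(4t) + 3e^(-4t)cos(4t)

Coefficient matrix A = [[16, 8], [-52, -24]].
Characteristic polynomial det(A - λI) = λ^2 + 8λ + 32 = 0.
Eigenvalues λ = -4 ± 4i (complex conjugate pair).
For λ=-4+4i: an eigenvector is (-1,3) - i(1,-2) = (-1 - i, 3 + 2i).
A real fundamental pair from Re and Im of e^((-4+4i)t)v: X_1 = e^(-4t)(cos(4t)·(-1,3) + sin(4t)·(1,-2)), X_2 = e^(-4t)(sin(4t)·(-1,3) - cos(4t)·(1,-2)).
General solution: K_1X_1 + K_2X_2.
Applying x(0)=4, z(0)=3 gives K_1=11, K_2=-15.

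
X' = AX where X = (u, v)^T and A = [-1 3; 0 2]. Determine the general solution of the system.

Coefficient matrix A = [[-1, 3], [0, 2]].
Characteristic polynomial det(A - λI) = λ^2 - λ - 2 = 0.
Eigenvalues λ = 2, -1.
For λ=2: (A-λI) row 1 is [-3, 3], so an eigenvector is (1, 1).
For λ=-1: (A-λI) row 1 is [0, 3], so an eigenvector is (-1, 0).
General solution: C_1e^(2t)(1,1) + C_2e^(-t)(-1,0).

u(t) = C_1e^(2t) - C_2e^(-t), v(t) = C_1e^(2t)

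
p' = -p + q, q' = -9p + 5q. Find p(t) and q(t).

p(t) = c_1e^(2t) + c_2te^(2t) - c_2e^(2t), q(t) = 3c_1e^(2t) + 3c_2te^(2t) - 2c_2e^(2t)

Coefficient matrix A = [[-1, 1], [-9, 5]].
Characteristic polynomial det(A - λI) = λ^2 - 4λ + 4 = 0.
Single eigenvalue λ = 2 with algebraic multiplicity 2.
Eigenvector v = (1,3); generalized eigenvector w with (A-λI)w=v is (-1,-2).
General solution: e^(2t)[c_1·v + c_2·(t·v + w)].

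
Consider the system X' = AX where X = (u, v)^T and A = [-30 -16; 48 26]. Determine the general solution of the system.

Coefficient matrix A = [[-30, -16], [48, 26]].
Characteristic polynomial det(A - λI) = λ^2 + 4λ - 12 = 0.
Eigenvalues λ = 2, -6.
For λ=2: (A-λI) row 1 is [-32, -16], so an eigenvector is (-1, 2).
For λ=-6: (A-λI) row 1 is [-24, -16], so an eigenvector is (2, -3).
General solution: K_1e^(2t)(-1,2) + K_2e^(-6t)(2,-3).

u(t) = -K_1e^(2t) + 2K_2e^(-6t), v(t) = 2K_1e^(2t) - 3K_2e^(-6t)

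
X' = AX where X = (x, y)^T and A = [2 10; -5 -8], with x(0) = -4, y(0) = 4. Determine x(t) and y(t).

x(t) = 4e^(-3t)sin(5t) - 4e^(-3t)cos(5t), y(t) = 4e^(-3t)cos(5t)

Coefficient matrix A = [[2, 10], [-5, -8]].
Characteristic polynomial det(A - λI) = λ^2 + 6λ + 34 = 0.
Eigenvalues λ = -3 ± 5i (complex conjugate pair).
For λ=-3+5i: an eigenvector is (1,0) - i(1,-1) = (1 - i, 0 + i).
A real fundamental pair from Re and Im of e^((-3+5i)t)v: X_1 = e^(-3t)(cos(5t)·(1,0) + sin(5t)·(1,-1)), X_2 = e^(-3t)(sin(5t)·(1,0) - cos(5t)·(1,-1)).
General solution: c_1X_1 + c_2X_2.
Applying x(0)=-4, y(0)=4 gives c_1=0, c_2=4.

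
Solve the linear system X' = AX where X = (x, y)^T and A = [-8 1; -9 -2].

Coefficient matrix A = [[-8, 1], [-9, -2]].
Characteristic polynomial det(A - λI) = λ^2 + 10λ + 25 = 0.
Single eigenvalue λ = -5 with algebraic multiplicity 2.
Eigenvector v = (1,3); generalized eigenvector w with (A-λI)w=v is (-1,-2).
General solution: e^(-5t)[C_1·v + C_2·(t·v + w)].

x(t) = C_1e^(-5t) + C_2te^(-5t) - C_2e^(-5t), y(t) = 3C_1e^(-5t) + 3C_2te^(-5t) - 2C_2e^(-5t)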